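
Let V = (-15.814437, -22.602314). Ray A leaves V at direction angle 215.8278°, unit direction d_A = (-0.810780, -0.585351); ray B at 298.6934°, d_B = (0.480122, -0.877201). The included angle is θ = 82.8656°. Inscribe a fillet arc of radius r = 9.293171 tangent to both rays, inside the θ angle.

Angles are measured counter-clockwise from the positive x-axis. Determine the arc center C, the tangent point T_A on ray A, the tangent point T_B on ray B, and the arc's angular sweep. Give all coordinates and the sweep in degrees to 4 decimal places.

bisector direction at 257.2606° = (-0.220517,-0.975383)
center distance |VC| = r/sin(θ/2) = 9.293171/sin(41.4328°) = 14.043513
C = V + |VC|·bis = (-18.9113,-36.3001)
T_A = V + ((C−V)·d_A)·d_A = V + 10.5289·d_A = (-24.3510,-28.7654)
T_B = V + ((C−V)·d_B)·d_B = V + 10.5289·d_B = (-10.7593,-31.8383)
sweep = 180° − θ = 97.1344°

center=(-18.9113,-36.3001) T_A=(-24.3510,-28.7654) T_B=(-10.7593,-31.8383) sweep=97.1344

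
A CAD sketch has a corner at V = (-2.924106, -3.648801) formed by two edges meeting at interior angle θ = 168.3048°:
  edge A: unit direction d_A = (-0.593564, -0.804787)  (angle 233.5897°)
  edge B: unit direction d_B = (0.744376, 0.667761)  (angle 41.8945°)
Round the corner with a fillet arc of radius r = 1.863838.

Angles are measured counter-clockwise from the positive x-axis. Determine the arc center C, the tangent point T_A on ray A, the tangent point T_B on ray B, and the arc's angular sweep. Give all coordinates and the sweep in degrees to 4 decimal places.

center=(-1.5374,-4.9087) T_A=(-3.0374,-3.8024) T_B=(-2.7820,-3.5213) sweep=11.6952

bisector direction at 317.7421° = (0.740125,-0.672469)
center distance |VC| = r/sin(θ/2) = 1.863838/sin(84.1524°) = 1.873587
C = V + |VC|·bis = (-1.5374,-4.9087)
T_A = V + ((C−V)·d_A)·d_A = V + 0.1909·d_A = (-3.0374,-3.8024)
T_B = V + ((C−V)·d_B)·d_B = V + 0.1909·d_B = (-2.7820,-3.5213)
sweep = 180° − θ = 11.6952°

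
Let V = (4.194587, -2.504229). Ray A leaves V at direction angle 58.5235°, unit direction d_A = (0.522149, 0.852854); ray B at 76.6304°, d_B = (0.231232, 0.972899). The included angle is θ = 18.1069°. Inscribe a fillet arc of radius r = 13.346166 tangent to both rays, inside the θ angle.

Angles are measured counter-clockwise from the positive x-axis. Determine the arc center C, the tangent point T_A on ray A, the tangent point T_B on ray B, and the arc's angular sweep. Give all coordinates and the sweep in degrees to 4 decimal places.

bisector direction at 67.5769° = (0.381442,0.924393)
center distance |VC| = r/sin(θ/2) = 13.346166/sin(9.0534°) = 84.815220
C = V + |VC|·bis = (36.5467,75.8983)
T_A = V + ((C−V)·d_A)·d_A = V + 83.7586·d_A = (47.9290,68.9297)
T_B = V + ((C−V)·d_B)·d_B = V + 83.7586·d_B = (23.5622,78.9844)
sweep = 180° − θ = 161.8931°

center=(36.5467,75.8983) T_A=(47.9290,68.9297) T_B=(23.5622,78.9844) sweep=161.8931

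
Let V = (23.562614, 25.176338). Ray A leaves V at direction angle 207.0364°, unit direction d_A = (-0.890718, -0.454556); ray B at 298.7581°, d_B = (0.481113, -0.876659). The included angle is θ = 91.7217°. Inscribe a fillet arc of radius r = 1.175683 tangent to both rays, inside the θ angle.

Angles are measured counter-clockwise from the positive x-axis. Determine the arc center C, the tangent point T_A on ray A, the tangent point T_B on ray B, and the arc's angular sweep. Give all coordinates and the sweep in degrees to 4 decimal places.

bisector direction at 252.8973° = (-0.294086,-0.955779)
center distance |VC| = r/sin(θ/2) = 1.175683/sin(45.8608°) = 1.638239
C = V + |VC|·bis = (23.0808,23.6105)
T_A = V + ((C−V)·d_A)·d_A = V + 1.1409·d_A = (22.5464,24.6577)
T_B = V + ((C−V)·d_B)·d_B = V + 1.1409·d_B = (24.1115,24.1762)
sweep = 180° − θ = 88.2783°

center=(23.0808,23.6105) T_A=(22.5464,24.6577) T_B=(24.1115,24.1762) sweep=88.2783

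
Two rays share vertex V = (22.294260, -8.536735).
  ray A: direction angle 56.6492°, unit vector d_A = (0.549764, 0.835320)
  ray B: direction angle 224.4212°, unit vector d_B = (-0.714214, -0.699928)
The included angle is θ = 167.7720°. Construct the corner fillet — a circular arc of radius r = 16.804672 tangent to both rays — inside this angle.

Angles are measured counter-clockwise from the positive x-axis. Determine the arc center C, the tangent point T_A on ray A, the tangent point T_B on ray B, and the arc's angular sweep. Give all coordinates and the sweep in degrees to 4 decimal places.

bisector direction at 140.5352° = (-0.772015,0.635604)
center distance |VC| = r/sin(θ/2) = 16.804672/sin(83.8860°) = 16.900805
C = V + |VC|·bis = (9.2466,2.2055)
T_A = V + ((C−V)·d_A)·d_A = V + 1.8001·d_A = (23.2839,-7.0331)
T_B = V + ((C−V)·d_B)·d_B = V + 1.8001·d_B = (21.0086,-9.7966)
sweep = 180° − θ = 12.2280°

center=(9.2466,2.2055) T_A=(23.2839,-7.0331) T_B=(21.0086,-9.7966) sweep=12.2280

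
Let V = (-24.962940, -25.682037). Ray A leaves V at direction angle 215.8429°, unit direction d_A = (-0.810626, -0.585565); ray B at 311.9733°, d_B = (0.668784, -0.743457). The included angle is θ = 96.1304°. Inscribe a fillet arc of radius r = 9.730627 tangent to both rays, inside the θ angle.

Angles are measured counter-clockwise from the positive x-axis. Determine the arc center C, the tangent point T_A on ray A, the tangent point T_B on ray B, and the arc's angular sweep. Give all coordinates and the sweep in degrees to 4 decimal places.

bisector direction at 263.9081° = (-0.106123,-0.994353)
center distance |VC| = r/sin(θ/2) = 9.730627/sin(48.0652°) = 13.080456
C = V + |VC|·bis = (-26.3511,-38.6886)
T_A = V + ((C−V)·d_A)·d_A = V + 8.7415·d_A = (-32.0490,-30.8007)
T_B = V + ((C−V)·d_B)·d_B = V + 8.7415·d_B = (-19.1168,-32.1809)
sweep = 180° − θ = 83.8696°

center=(-26.3511,-38.6886) T_A=(-32.0490,-30.8007) T_B=(-19.1168,-32.1809) sweep=83.8696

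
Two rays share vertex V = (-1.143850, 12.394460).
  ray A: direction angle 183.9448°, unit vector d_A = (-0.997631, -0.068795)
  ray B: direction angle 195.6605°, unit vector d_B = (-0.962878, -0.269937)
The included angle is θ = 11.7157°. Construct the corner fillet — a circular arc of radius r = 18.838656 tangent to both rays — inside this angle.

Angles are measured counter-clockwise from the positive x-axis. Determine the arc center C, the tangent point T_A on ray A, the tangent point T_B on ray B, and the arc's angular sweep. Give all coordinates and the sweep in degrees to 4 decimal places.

center=(-183.0317,-19.0317) T_A=(-184.3277,-0.2377) T_B=(-177.9465,-37.1710) sweep=168.2843

bisector direction at 189.8026° = (-0.985400,-0.170255)
center distance |VC| = r/sin(θ/2) = 18.838656/sin(5.8579°) = 184.582771
C = V + |VC|·bis = (-183.0317,-19.0317)
T_A = V + ((C−V)·d_A)·d_A = V + 183.6189·d_A = (-184.3277,-0.2377)
T_B = V + ((C−V)·d_B)·d_B = V + 183.6189·d_B = (-177.9465,-37.1710)
sweep = 180° − θ = 168.2843°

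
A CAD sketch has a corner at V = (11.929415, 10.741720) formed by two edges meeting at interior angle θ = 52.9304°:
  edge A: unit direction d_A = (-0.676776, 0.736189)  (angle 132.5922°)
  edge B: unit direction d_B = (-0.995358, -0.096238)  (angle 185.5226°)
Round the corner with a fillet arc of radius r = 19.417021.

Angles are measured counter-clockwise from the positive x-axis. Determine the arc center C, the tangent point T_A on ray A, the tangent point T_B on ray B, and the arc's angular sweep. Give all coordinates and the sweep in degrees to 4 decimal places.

center=(-28.7620,26.3149) T_A=(-14.4674,39.4559) T_B=(-26.8934,6.9881) sweep=127.0696

bisector direction at 159.0574° = (-0.933939,0.357432)
center distance |VC| = r/sin(θ/2) = 19.417021/sin(26.4652°) = 43.569706
C = V + |VC|·bis = (-28.7620,26.3149)
T_A = V + ((C−V)·d_A)·d_A = V + 39.0038·d_A = (-14.4674,39.4559)
T_B = V + ((C−V)·d_B)·d_B = V + 39.0038·d_B = (-26.8934,6.9881)
sweep = 180° − θ = 127.0696°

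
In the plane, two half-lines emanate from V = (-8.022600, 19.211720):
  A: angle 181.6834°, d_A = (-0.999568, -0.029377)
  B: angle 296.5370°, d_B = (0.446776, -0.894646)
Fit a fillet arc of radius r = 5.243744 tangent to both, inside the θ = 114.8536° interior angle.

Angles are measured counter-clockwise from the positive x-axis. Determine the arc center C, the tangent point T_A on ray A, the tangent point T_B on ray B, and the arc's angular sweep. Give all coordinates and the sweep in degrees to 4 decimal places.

bisector direction at 239.1102° = (-0.513388,-0.858156)
center distance |VC| = r/sin(θ/2) = 5.243744/sin(57.4268°) = 6.222519
C = V + |VC|·bis = (-11.2172,13.8718)
T_A = V + ((C−V)·d_A)·d_A = V + 3.3501·d_A = (-11.3712,19.1133)
T_B = V + ((C−V)·d_B)·d_B = V + 3.3501·d_B = (-6.5259,16.2146)
sweep = 180° − θ = 65.1464°

center=(-11.2172,13.8718) T_A=(-11.3712,19.1133) T_B=(-6.5259,16.2146) sweep=65.1464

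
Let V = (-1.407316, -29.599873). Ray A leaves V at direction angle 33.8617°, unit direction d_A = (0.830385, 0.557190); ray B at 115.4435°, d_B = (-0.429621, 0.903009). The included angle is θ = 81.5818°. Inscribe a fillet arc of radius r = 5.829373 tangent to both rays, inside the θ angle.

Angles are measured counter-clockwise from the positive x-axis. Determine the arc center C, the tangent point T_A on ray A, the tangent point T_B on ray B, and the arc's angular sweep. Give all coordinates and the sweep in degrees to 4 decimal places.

center=(0.9543,-20.9951) T_A=(4.2024,-25.8357) T_B=(-4.3096,-23.4995) sweep=98.4182

bisector direction at 74.6526° = (0.264671,0.964339)
center distance |VC| = r/sin(θ/2) = 5.829373/sin(40.7909°) = 8.922960
C = V + |VC|·bis = (0.9543,-20.9951)
T_A = V + ((C−V)·d_A)·d_A = V + 6.7556·d_A = (4.2024,-25.8357)
T_B = V + ((C−V)·d_B)·d_B = V + 6.7556·d_B = (-4.3096,-23.4995)
sweep = 180° − θ = 98.4182°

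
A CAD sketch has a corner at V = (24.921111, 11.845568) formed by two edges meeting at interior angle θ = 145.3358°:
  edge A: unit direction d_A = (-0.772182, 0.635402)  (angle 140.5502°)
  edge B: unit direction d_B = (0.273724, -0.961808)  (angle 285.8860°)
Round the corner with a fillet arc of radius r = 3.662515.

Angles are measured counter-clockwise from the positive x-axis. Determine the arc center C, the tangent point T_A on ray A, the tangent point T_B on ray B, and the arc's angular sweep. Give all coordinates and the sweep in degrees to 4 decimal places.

bisector direction at 213.2181° = (-0.836591,-0.547828)
center distance |VC| = r/sin(θ/2) = 3.662515/sin(72.6679°) = 3.836725
C = V + |VC|·bis = (21.7113,9.7437)
T_A = V + ((C−V)·d_A)·d_A = V + 1.1430·d_A = (24.0385,12.5718)
T_B = V + ((C−V)·d_B)·d_B = V + 1.1430·d_B = (25.2340,10.7462)
sweep = 180° − θ = 34.6642°

center=(21.7113,9.7437) T_A=(24.0385,12.5718) T_B=(25.2340,10.7462) sweep=34.6642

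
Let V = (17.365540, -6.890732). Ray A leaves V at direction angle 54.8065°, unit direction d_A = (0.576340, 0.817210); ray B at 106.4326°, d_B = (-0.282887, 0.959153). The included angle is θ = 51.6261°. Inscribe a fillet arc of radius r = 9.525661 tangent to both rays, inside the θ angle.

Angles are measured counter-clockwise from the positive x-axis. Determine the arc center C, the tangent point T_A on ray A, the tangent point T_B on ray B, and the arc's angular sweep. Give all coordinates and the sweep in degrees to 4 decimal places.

center=(20.9311,14.6929) T_A=(28.7156,9.2029) T_B=(11.7945,11.9982) sweep=128.3739

bisector direction at 80.6196° = (0.162989,0.986628)
center distance |VC| = r/sin(θ/2) = 9.525661/sin(25.8131°) = 21.876137
C = V + |VC|·bis = (20.9311,14.6929)
T_A = V + ((C−V)·d_A)·d_A = V + 19.6933·d_A = (28.7156,9.2029)
T_B = V + ((C−V)·d_B)·d_B = V + 19.6933·d_B = (11.7945,11.9982)
sweep = 180° − θ = 128.3739°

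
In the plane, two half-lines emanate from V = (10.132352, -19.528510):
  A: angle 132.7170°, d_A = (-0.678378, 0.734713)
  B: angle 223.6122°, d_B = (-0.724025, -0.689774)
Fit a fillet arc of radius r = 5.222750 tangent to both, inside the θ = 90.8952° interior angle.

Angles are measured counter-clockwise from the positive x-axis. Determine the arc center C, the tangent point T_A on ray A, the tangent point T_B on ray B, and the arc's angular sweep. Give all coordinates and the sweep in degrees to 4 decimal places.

bisector direction at 178.1646° = (-0.999487,0.032028)
center distance |VC| = r/sin(θ/2) = 5.222750/sin(45.4476°) = 7.329053
C = V + |VC|·bis = (2.8071,-19.2938)
T_A = V + ((C−V)·d_A)·d_A = V + 5.1418·d_A = (6.6443,-15.7508)
T_B = V + ((C−V)·d_B)·d_B = V + 5.1418·d_B = (6.4096,-23.0752)
sweep = 180° − θ = 89.1048°

center=(2.8071,-19.2938) T_A=(6.6443,-15.7508) T_B=(6.4096,-23.0752) sweep=89.1048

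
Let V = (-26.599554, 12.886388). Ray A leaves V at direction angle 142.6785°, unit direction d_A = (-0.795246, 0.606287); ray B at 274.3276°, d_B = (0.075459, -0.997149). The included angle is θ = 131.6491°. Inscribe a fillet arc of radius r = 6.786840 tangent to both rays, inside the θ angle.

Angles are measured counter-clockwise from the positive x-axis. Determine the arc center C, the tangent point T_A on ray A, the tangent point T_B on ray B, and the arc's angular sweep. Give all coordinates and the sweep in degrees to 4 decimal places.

bisector direction at 208.5031° = (-0.878792,-0.477206)
center distance |VC| = r/sin(θ/2) = 6.786840/sin(65.8246°) = 7.439299
C = V + |VC|·bis = (-33.1371,9.3363)
T_A = V + ((C−V)·d_A)·d_A = V + 3.0466·d_A = (-29.0224,14.7335)
T_B = V + ((C−V)·d_B)·d_B = V + 3.0466·d_B = (-26.3697,9.8484)
sweep = 180° − θ = 48.3509°

center=(-33.1371,9.3363) T_A=(-29.0224,14.7335) T_B=(-26.3697,9.8484) sweep=48.3509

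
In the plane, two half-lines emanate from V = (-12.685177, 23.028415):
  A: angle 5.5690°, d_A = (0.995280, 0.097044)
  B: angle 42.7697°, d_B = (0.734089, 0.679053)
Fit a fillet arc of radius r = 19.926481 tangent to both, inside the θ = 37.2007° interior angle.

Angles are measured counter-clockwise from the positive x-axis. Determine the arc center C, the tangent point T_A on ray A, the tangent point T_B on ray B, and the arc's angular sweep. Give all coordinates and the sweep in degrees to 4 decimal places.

center=(44.3107,48.6068) T_A=(46.2445,28.7743) T_B=(30.7796,63.2346) sweep=142.7993

bisector direction at 24.1693° = (0.912339,0.409435)
center distance |VC| = r/sin(θ/2) = 19.926481/sin(18.6003°) = 62.472293
C = V + |VC|·bis = (44.3107,48.6068)
T_A = V + ((C−V)·d_A)·d_A = V + 59.2091·d_A = (46.2445,28.7743)
T_B = V + ((C−V)·d_B)·d_B = V + 59.2091·d_B = (30.7796,63.2346)
sweep = 180° − θ = 142.7993°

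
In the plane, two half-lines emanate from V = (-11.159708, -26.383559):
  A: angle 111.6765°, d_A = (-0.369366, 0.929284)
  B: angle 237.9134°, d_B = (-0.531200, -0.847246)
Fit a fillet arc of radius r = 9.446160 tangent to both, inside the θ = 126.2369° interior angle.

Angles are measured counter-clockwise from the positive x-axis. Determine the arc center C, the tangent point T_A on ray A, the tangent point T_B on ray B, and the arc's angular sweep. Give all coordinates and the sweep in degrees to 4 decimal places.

center=(-21.7066,-25.4228) T_A=(-12.9284,-21.9337) T_B=(-13.7034,-30.4406) sweep=53.7631

bisector direction at 174.7950° = (-0.995876,0.090720)
center distance |VC| = r/sin(θ/2) = 9.446160/sin(63.1185°) = 10.590540
C = V + |VC|·bis = (-21.7066,-25.4228)
T_A = V + ((C−V)·d_A)·d_A = V + 4.7885·d_A = (-12.9284,-21.9337)
T_B = V + ((C−V)·d_B)·d_B = V + 4.7885·d_B = (-13.7034,-30.4406)
sweep = 180° − θ = 53.7631°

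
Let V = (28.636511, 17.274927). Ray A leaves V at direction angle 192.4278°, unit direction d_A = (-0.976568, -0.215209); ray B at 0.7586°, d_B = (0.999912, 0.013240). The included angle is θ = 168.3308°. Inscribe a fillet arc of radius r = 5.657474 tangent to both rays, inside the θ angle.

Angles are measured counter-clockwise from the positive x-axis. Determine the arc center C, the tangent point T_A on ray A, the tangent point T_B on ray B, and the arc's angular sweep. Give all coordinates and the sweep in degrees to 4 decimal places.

center=(29.2895,11.6256) T_A=(28.0719,17.1505) T_B=(29.2146,17.2826) sweep=11.6692

bisector direction at 276.5932° = (0.114819,-0.993386)
center distance |VC| = r/sin(θ/2) = 5.657474/sin(84.1654°) = 5.686935
C = V + |VC|·bis = (29.2895,11.6256)
T_A = V + ((C−V)·d_A)·d_A = V + 0.5781·d_A = (28.0719,17.1505)
T_B = V + ((C−V)·d_B)·d_B = V + 0.5781·d_B = (29.2146,17.2826)
sweep = 180° − θ = 11.6692°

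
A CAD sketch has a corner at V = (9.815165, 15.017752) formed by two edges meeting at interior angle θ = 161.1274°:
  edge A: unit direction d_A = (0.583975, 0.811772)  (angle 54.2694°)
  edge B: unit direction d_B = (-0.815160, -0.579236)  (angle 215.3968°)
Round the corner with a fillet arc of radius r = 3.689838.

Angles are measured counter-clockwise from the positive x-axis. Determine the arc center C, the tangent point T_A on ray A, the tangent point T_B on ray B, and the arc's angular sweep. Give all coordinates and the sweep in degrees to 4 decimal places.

bisector direction at 134.8331° = (-0.705044,0.709164)
center distance |VC| = r/sin(θ/2) = 3.689838/sin(80.5637°) = 3.740452
C = V + |VC|·bis = (7.1780,17.6703)
T_A = V + ((C−V)·d_A)·d_A = V + 0.6133·d_A = (10.1733,15.5156)
T_B = V + ((C−V)·d_B)·d_B = V + 0.6133·d_B = (9.3153,14.6625)
sweep = 180° − θ = 18.8726°

center=(7.1780,17.6703) T_A=(10.1733,15.5156) T_B=(9.3153,14.6625) sweep=18.8726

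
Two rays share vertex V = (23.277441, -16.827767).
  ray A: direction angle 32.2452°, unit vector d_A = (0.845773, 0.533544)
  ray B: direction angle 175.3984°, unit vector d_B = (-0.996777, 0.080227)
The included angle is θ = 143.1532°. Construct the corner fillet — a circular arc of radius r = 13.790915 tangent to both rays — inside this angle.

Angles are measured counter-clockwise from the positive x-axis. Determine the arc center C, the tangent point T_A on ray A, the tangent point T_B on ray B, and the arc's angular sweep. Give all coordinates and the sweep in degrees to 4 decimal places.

center=(19.8048,-2.7128) T_A=(27.1628,-14.3767) T_B=(18.6984,-16.4592) sweep=36.8468

bisector direction at 103.8218° = (-0.238903,0.971043)
center distance |VC| = r/sin(θ/2) = 13.790915/sin(71.5766°) = 14.535924
C = V + |VC|·bis = (19.8048,-2.7128)
T_A = V + ((C−V)·d_A)·d_A = V + 4.5939·d_A = (27.1628,-14.3767)
T_B = V + ((C−V)·d_B)·d_B = V + 4.5939·d_B = (18.6984,-16.4592)
sweep = 180° − θ = 36.8468°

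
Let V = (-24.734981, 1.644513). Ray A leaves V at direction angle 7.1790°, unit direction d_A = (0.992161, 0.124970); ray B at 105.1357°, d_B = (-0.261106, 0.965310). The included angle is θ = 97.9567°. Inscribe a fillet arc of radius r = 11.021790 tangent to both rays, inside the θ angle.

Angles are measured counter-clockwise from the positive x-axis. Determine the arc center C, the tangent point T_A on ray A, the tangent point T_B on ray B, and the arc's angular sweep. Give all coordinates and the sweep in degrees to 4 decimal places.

bisector direction at 56.1574° = (0.556914,0.830570)
center distance |VC| = r/sin(θ/2) = 11.021790/sin(48.9783°) = 14.608815
C = V + |VC|·bis = (-16.5991,13.7782)
T_A = V + ((C−V)·d_A)·d_A = V + 9.5884·d_A = (-15.2217,2.8428)
T_B = V + ((C−V)·d_B)·d_B = V + 9.5884·d_B = (-27.2386,10.9003)
sweep = 180° − θ = 82.0433°

center=(-16.5991,13.7782) T_A=(-15.2217,2.8428) T_B=(-27.2386,10.9003) sweep=82.0433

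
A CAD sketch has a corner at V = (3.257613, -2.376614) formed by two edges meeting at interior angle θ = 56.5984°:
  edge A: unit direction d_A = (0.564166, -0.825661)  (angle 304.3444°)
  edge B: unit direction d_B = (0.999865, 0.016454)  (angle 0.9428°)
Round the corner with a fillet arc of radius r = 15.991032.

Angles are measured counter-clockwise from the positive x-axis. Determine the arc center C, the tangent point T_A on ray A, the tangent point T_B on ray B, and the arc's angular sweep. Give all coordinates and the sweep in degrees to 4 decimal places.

bisector direction at 332.6436° = (0.888165,-0.459524)
center distance |VC| = r/sin(θ/2) = 15.991032/sin(28.2992°) = 33.730952
C = V + |VC|·bis = (33.2163,-17.8768)
T_A = V + ((C−V)·d_A)·d_A = V + 29.6996·d_A = (20.0131,-26.8984)
T_B = V + ((C−V)·d_B)·d_B = V + 29.6996·d_B = (32.9532,-1.8879)
sweep = 180° − θ = 123.4016°

center=(33.2163,-17.8768) T_A=(20.0131,-26.8984) T_B=(32.9532,-1.8879) sweep=123.4016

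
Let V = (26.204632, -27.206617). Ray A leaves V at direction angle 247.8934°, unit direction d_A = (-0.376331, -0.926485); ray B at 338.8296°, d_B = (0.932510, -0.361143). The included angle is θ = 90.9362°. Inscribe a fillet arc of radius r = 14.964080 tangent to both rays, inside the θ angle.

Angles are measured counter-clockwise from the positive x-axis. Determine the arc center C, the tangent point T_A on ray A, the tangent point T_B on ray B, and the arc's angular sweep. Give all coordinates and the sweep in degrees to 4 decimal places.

bisector direction at 293.3615° = (0.396531,-0.918021)
center distance |VC| = r/sin(θ/2) = 14.964080/sin(45.4681°) = 20.991608
C = V + |VC|·bis = (34.5285,-46.4774)
T_A = V + ((C−V)·d_A)·d_A = V + 14.7215·d_A = (20.6645,-40.8459)
T_B = V + ((C−V)·d_B)·d_B = V + 14.7215·d_B = (39.9326,-32.5232)
sweep = 180° − θ = 89.0638°

center=(34.5285,-46.4774) T_A=(20.6645,-40.8459) T_B=(39.9326,-32.5232) sweep=89.0638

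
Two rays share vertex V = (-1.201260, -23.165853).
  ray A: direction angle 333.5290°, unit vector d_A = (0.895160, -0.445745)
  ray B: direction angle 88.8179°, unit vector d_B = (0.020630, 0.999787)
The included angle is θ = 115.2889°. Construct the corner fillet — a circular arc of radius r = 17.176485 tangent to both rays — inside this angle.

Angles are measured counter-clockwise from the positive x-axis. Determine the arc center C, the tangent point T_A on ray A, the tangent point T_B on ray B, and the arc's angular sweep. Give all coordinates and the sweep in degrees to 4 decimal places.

bisector direction at 31.1735° = (0.855604,0.517631)
center distance |VC| = r/sin(θ/2) = 17.176485/sin(57.6444°) = 20.333377
C = V + |VC|·bis = (16.1961,-12.6407)
T_A = V + ((C−V)·d_A)·d_A = V + 10.8818·d_A = (8.5397,-28.0164)
T_B = V + ((C−V)·d_B)·d_B = V + 10.8818·d_B = (-0.9768,-12.2863)
sweep = 180° − θ = 64.7111°

center=(16.1961,-12.6407) T_A=(8.5397,-28.0164) T_B=(-0.9768,-12.2863) sweep=64.7111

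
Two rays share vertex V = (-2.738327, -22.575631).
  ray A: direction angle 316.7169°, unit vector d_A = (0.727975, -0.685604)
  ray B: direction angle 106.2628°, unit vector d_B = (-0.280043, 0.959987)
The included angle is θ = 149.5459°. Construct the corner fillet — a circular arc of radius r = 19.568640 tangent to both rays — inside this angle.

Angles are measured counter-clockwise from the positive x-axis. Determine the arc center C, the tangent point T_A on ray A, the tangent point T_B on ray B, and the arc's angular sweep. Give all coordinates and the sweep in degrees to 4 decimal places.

center=(14.5556,-11.9821) T_A=(1.1393,-26.2276) T_B=(-4.2300,-17.4622) sweep=30.4541

bisector direction at 31.4898° = (0.852733,0.522348)
center distance |VC| = r/sin(θ/2) = 19.568640/sin(74.7729°) = 20.280640
C = V + |VC|·bis = (14.5556,-11.9821)
T_A = V + ((C−V)·d_A)·d_A = V + 5.3266·d_A = (1.1393,-26.2276)
T_B = V + ((C−V)·d_B)·d_B = V + 5.3266·d_B = (-4.2300,-17.4622)
sweep = 180° − θ = 30.4541°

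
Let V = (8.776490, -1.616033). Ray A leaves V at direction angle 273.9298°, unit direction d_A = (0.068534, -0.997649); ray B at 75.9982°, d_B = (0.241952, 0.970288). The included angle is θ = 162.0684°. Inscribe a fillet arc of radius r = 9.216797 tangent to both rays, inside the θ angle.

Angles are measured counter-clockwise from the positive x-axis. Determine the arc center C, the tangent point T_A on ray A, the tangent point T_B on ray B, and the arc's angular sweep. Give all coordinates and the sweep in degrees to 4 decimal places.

bisector direction at 354.9640° = (0.996140,-0.087782)
center distance |VC| = r/sin(θ/2) = 9.216797/sin(81.0342°) = 9.330805
C = V + |VC|·bis = (18.0713,-2.4351)
T_A = V + ((C−V)·d_A)·d_A = V + 1.4542·d_A = (8.8761,-3.0668)
T_B = V + ((C−V)·d_B)·d_B = V + 1.4542·d_B = (9.1283,-0.2051)
sweep = 180° − θ = 17.9316°

center=(18.0713,-2.4351) T_A=(8.8761,-3.0668) T_B=(9.1283,-0.2051) sweep=17.9316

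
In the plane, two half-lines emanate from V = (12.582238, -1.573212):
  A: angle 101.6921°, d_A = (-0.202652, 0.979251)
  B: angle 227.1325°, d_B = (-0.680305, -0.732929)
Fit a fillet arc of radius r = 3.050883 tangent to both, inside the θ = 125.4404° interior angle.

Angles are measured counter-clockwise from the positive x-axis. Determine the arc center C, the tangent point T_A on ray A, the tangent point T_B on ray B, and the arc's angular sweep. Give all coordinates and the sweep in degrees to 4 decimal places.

center=(9.2758,-0.6508) T_A=(12.2634,-0.0325) T_B=(11.5119,-2.7263) sweep=54.5596

bisector direction at 164.4123° = (-0.963220,0.268713)
center distance |VC| = r/sin(θ/2) = 3.050883/sin(62.7202°) = 3.432668
C = V + |VC|·bis = (9.2758,-0.6508)
T_A = V + ((C−V)·d_A)·d_A = V + 1.5733·d_A = (12.2634,-0.0325)
T_B = V + ((C−V)·d_B)·d_B = V + 1.5733·d_B = (11.5119,-2.7263)
sweep = 180° − θ = 54.5596°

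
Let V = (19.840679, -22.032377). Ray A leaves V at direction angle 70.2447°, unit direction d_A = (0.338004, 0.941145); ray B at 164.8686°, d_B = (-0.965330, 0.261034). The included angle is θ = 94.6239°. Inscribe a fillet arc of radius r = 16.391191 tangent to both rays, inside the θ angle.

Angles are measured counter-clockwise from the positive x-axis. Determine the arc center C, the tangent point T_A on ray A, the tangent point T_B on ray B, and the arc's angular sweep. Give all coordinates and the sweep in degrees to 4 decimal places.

center=(9.5245,-2.2629) T_A=(24.9510,-7.8032) T_B=(5.2458,-18.0858) sweep=85.3761

bisector direction at 117.5567° = (-0.462625,0.886554)
center distance |VC| = r/sin(θ/2) = 16.391191/sin(47.3120°) = 22.299241
C = V + |VC|·bis = (9.5245,-2.2629)
T_A = V + ((C−V)·d_A)·d_A = V + 15.1190·d_A = (24.9510,-7.8032)
T_B = V + ((C−V)·d_B)·d_B = V + 15.1190·d_B = (5.2458,-18.0858)
sweep = 180° − θ = 85.3761°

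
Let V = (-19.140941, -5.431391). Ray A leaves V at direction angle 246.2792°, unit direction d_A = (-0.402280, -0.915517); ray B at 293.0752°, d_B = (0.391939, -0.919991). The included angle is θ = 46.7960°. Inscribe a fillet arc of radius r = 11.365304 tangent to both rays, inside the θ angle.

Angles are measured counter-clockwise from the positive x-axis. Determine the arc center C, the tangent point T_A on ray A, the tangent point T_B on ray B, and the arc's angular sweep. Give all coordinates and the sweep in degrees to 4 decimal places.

bisector direction at 269.6772° = (-0.005634,-0.999984)
center distance |VC| = r/sin(θ/2) = 11.365304/sin(23.3980°) = 28.619618
C = V + |VC|·bis = (-19.3022,-34.0506)
T_A = V + ((C−V)·d_A)·d_A = V + 26.2662·d_A = (-29.7073,-29.4785)
T_B = V + ((C−V)·d_B)·d_B = V + 26.2662·d_B = (-8.8462,-29.5960)
sweep = 180° − θ = 133.2040°

center=(-19.3022,-34.0506) T_A=(-29.7073,-29.4785) T_B=(-8.8462,-29.5960) sweep=133.2040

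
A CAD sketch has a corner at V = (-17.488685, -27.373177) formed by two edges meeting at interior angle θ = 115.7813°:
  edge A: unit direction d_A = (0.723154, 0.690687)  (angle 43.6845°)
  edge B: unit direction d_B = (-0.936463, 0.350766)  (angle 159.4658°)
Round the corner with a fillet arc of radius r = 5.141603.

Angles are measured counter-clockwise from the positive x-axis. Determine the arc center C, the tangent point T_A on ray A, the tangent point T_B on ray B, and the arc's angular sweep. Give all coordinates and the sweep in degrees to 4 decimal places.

center=(-18.7067,-21.4265) T_A=(-15.1554,-25.1447) T_B=(-20.5102,-26.2414) sweep=64.2187

bisector direction at 101.5751° = (-0.200653,0.979662)
center distance |VC| = r/sin(θ/2) = 5.141603/sin(57.8907°) = 6.070117
C = V + |VC|·bis = (-18.7067,-21.4265)
T_A = V + ((C−V)·d_A)·d_A = V + 3.2265·d_A = (-15.1554,-25.1447)
T_B = V + ((C−V)·d_B)·d_B = V + 3.2265·d_B = (-20.5102,-26.2414)
sweep = 180° − θ = 64.2187°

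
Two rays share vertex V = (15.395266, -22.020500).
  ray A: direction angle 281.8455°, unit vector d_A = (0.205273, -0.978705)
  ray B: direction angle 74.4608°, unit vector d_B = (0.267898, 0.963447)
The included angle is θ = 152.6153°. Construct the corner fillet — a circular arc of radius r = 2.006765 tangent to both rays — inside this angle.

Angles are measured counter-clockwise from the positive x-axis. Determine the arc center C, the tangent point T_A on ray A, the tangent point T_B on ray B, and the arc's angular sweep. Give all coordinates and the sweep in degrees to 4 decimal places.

center=(17.4597,-22.0871) T_A=(15.4956,-22.4990) T_B=(15.5262,-21.5495) sweep=27.3847

bisector direction at 358.1532° = (0.999481,-0.032228)
center distance |VC| = r/sin(θ/2) = 2.006765/sin(76.3076°) = 2.065464
C = V + |VC|·bis = (17.4597,-22.0871)
T_A = V + ((C−V)·d_A)·d_A = V + 0.4889·d_A = (15.4956,-22.4990)
T_B = V + ((C−V)·d_B)·d_B = V + 0.4889·d_B = (15.5262,-21.5495)
sweep = 180° − θ = 27.3847°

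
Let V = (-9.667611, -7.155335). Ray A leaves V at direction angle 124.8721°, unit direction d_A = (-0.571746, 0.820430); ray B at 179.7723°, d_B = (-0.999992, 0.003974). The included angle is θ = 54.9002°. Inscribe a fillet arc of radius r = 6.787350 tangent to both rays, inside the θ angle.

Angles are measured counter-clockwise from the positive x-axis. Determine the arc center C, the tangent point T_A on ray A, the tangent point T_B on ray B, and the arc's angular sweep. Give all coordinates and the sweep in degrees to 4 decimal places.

center=(-22.7067,-0.3161) T_A=(-17.1381,3.5645) T_B=(-22.7337,-7.1034) sweep=125.0998

bisector direction at 152.3222° = (-0.885574,0.464499)
center distance |VC| = r/sin(θ/2) = 6.787350/sin(27.4501°) = 14.723871
C = V + |VC|·bis = (-22.7067,-0.3161)
T_A = V + ((C−V)·d_A)·d_A = V + 13.0661·d_A = (-17.1381,3.5645)
T_B = V + ((C−V)·d_B)·d_B = V + 13.0661·d_B = (-22.7337,-7.1034)
sweep = 180° − θ = 125.0998°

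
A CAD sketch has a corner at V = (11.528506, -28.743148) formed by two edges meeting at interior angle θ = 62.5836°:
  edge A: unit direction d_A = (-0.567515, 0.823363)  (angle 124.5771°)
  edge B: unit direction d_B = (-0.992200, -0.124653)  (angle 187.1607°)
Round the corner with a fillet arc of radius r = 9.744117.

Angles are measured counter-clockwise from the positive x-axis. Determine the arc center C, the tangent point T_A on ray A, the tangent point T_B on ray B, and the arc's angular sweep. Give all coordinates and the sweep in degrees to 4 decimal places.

center=(-5.5925,-21.0734) T_A=(2.4304,-15.5435) T_B=(-4.3779,-30.7415) sweep=117.4164

bisector direction at 155.8689° = (-0.912612,0.408826)
center distance |VC| = r/sin(θ/2) = 9.744117/sin(31.2918°) = 18.760448
C = V + |VC|·bis = (-5.5925,-21.0734)
T_A = V + ((C−V)·d_A)·d_A = V + 16.0314·d_A = (2.4304,-15.5435)
T_B = V + ((C−V)·d_B)·d_B = V + 16.0314·d_B = (-4.3779,-30.7415)
sweep = 180° − θ = 117.4164°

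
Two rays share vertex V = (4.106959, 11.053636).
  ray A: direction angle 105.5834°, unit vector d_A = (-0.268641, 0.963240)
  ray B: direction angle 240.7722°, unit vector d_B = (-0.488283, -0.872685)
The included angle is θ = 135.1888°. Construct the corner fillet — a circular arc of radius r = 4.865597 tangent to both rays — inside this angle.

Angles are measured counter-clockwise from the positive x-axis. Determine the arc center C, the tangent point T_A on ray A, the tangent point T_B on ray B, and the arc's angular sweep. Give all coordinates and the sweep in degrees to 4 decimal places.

center=(-1.1187,11.6788) T_A=(3.5681,12.9859) T_B=(3.1275,9.3030) sweep=44.8112

bisector direction at 173.1778° = (-0.992920,0.118789)
center distance |VC| = r/sin(θ/2) = 4.865597/sin(67.5944°) = 5.262900
C = V + |VC|·bis = (-1.1187,11.6788)
T_A = V + ((C−V)·d_A)·d_A = V + 2.0060·d_A = (3.5681,12.9859)
T_B = V + ((C−V)·d_B)·d_B = V + 2.0060·d_B = (3.1275,9.3030)
sweep = 180° − θ = 44.8112°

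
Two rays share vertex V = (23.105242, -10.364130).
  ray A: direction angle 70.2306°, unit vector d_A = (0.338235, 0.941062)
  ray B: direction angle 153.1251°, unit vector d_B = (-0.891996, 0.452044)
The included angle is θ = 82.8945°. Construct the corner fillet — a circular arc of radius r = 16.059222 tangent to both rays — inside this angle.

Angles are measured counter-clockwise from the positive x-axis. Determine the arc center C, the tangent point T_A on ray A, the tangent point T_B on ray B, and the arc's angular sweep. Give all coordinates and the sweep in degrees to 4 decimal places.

bisector direction at 111.6778° = (-0.369388,0.929275)
center distance |VC| = r/sin(θ/2) = 16.059222/sin(41.4472°) = 24.261200
C = V + |VC|·bis = (14.1435,12.1812)
T_A = V + ((C−V)·d_A)·d_A = V + 18.1854·d_A = (29.2562,6.7494)
T_B = V + ((C−V)·d_B)·d_B = V + 18.1854·d_B = (6.8840,-2.1435)
sweep = 180° − θ = 97.1055°

center=(14.1435,12.1812) T_A=(29.2562,6.7494) T_B=(6.8840,-2.1435) sweep=97.1055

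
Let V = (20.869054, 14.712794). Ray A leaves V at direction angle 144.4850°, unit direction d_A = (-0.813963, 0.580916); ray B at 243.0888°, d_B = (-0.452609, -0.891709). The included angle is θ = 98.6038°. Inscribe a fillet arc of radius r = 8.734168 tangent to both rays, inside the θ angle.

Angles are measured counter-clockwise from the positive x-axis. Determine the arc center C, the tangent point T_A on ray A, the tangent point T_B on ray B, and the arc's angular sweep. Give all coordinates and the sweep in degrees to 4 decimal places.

center=(9.6807,11.9674) T_A=(14.7545,19.0767) T_B=(17.4690,8.0142) sweep=81.3962

bisector direction at 193.7869° = (-0.971189,-0.238311)
center distance |VC| = r/sin(θ/2) = 8.734168/sin(49.3019°) = 11.520279
C = V + |VC|·bis = (9.6807,11.9674)
T_A = V + ((C−V)·d_A)·d_A = V + 7.5121·d_A = (14.7545,19.0767)
T_B = V + ((C−V)·d_B)·d_B = V + 7.5121·d_B = (17.4690,8.0142)
sweep = 180° − θ = 81.3962°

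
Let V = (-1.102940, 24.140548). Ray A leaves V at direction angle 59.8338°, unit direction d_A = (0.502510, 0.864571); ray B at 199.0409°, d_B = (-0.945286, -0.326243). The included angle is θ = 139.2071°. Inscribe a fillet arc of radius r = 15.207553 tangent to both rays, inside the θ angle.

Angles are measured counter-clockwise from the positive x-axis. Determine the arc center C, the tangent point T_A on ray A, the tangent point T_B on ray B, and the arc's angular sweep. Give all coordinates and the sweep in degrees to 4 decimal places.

center=(-11.4095,36.6713) T_A=(1.7385,29.0293) T_B=(-6.4481,22.2958) sweep=40.7929

bisector direction at 129.4373° = (-0.635234,0.772320)
center distance |VC| = r/sin(θ/2) = 15.207553/sin(69.6035°) = 16.224789
C = V + |VC|·bis = (-11.4095,36.6713)
T_A = V + ((C−V)·d_A)·d_A = V + 5.6546·d_A = (1.7385,29.0293)
T_B = V + ((C−V)·d_B)·d_B = V + 5.6546·d_B = (-6.4481,22.2958)
sweep = 180° − θ = 40.7929°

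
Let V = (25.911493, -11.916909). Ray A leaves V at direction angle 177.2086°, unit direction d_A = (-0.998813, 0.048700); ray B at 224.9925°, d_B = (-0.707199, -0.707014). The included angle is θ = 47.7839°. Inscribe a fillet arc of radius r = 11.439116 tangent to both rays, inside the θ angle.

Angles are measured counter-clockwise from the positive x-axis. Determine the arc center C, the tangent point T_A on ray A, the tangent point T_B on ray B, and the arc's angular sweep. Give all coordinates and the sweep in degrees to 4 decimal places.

bisector direction at 201.1005° = (-0.932950,-0.360006)
center distance |VC| = r/sin(θ/2) = 11.439116/sin(23.8920°) = 28.243815
C = V + |VC|·bis = (-0.4386,-22.0848)
T_A = V + ((C−V)·d_A)·d_A = V + 25.8236·d_A = (0.1185,-10.6593)
T_B = V + ((C−V)·d_B)·d_B = V + 25.8236·d_B = (7.6490,-30.1746)
sweep = 180° − θ = 132.2161°

center=(-0.4386,-22.0848) T_A=(0.1185,-10.6593) T_B=(7.6490,-30.1746) sweep=132.2161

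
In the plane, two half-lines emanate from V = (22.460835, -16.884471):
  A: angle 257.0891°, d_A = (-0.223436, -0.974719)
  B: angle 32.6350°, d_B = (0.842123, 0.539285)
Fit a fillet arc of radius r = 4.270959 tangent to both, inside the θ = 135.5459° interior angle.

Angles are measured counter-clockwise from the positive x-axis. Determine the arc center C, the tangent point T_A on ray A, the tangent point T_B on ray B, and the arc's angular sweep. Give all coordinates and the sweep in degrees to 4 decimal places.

center=(26.2339,-19.5399) T_A=(22.0709,-18.5856) T_B=(23.9306,-15.9433) sweep=44.4541

bisector direction at 324.8620° = (0.817769,-0.575547)
center distance |VC| = r/sin(θ/2) = 4.270959/sin(67.7729°) = 4.613801
C = V + |VC|·bis = (26.2339,-19.5399)
T_A = V + ((C−V)·d_A)·d_A = V + 1.7453·d_A = (22.0709,-18.5856)
T_B = V + ((C−V)·d_B)·d_B = V + 1.7453·d_B = (23.9306,-15.9433)
sweep = 180° − θ = 44.4541°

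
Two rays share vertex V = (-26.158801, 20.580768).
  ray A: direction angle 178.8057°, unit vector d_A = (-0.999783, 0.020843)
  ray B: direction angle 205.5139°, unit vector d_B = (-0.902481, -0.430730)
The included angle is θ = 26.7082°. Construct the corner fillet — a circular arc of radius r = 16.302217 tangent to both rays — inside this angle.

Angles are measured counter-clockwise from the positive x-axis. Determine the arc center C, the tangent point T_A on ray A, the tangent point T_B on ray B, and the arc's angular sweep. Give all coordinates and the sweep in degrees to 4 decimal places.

center=(-95.1572,5.7135) T_A=(-94.8174,22.0121) T_B=(-88.1353,-8.9990) sweep=153.2918

bisector direction at 192.1598° = (-0.977564,-0.210639)
center distance |VC| = r/sin(θ/2) = 16.302217/sin(13.3541°) = 70.581983
C = V + |VC|·bis = (-95.1572,5.7135)
T_A = V + ((C−V)·d_A)·d_A = V + 68.6735·d_A = (-94.8174,22.0121)
T_B = V + ((C−V)·d_B)·d_B = V + 68.6735·d_B = (-88.1353,-8.9990)
sweep = 180° − θ = 153.2918°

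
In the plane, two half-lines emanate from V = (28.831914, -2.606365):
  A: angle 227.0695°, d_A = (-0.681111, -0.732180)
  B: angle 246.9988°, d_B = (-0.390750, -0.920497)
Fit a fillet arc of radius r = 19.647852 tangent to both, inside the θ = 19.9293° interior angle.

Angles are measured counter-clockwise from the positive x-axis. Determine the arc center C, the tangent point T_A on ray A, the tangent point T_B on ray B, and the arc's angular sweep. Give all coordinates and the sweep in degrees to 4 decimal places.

center=(-32.9522,-97.8699) T_A=(-47.3380,-84.4875) T_B=(-14.8665,-105.5473) sweep=160.0707

bisector direction at 237.0341° = (-0.544139,-0.838995)
center distance |VC| = r/sin(θ/2) = 19.647852/sin(9.9647°) = 113.544789
C = V + |VC|·bis = (-32.9522,-97.8699)
T_A = V + ((C−V)·d_A)·d_A = V + 111.8319·d_A = (-47.3380,-84.4875)
T_B = V + ((C−V)·d_B)·d_B = V + 111.8319·d_B = (-14.8665,-105.5473)
sweep = 180° − θ = 160.0707°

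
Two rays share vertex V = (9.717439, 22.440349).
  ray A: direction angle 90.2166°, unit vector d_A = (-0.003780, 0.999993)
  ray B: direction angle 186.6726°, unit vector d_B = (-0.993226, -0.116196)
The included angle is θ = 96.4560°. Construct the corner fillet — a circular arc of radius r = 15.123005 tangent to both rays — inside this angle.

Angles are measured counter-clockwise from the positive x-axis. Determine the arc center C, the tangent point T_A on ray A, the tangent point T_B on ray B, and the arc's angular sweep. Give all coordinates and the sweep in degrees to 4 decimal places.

center=(-5.4565,35.8913) T_A=(9.6664,35.9485) T_B=(-3.6993,20.8707) sweep=83.5440

bisector direction at 138.4446° = (-0.748315,0.663344)
center distance |VC| = r/sin(θ/2) = 15.123005/sin(48.2280°) = 20.277516
C = V + |VC|·bis = (-5.4565,35.8913)
T_A = V + ((C−V)·d_A)·d_A = V + 13.5082·d_A = (9.6664,35.9485)
T_B = V + ((C−V)·d_B)·d_B = V + 13.5082·d_B = (-3.6993,20.8707)
sweep = 180° − θ = 83.5440°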